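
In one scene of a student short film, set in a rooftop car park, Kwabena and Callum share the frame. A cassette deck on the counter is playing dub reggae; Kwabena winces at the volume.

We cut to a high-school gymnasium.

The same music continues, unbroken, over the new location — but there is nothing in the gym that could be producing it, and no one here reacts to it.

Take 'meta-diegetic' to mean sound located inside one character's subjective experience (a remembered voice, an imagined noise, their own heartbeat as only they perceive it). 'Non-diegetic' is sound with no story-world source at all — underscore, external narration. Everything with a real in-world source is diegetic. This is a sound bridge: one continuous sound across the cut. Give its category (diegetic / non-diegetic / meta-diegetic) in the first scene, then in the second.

diegetic, non-diegetic

Scene one: a cassette deck is an on-screen source and Kwabena reacts to it → diegetic.
Scene two: there is no source in the gym and no one hears it — it's now underscore → non-diegetic.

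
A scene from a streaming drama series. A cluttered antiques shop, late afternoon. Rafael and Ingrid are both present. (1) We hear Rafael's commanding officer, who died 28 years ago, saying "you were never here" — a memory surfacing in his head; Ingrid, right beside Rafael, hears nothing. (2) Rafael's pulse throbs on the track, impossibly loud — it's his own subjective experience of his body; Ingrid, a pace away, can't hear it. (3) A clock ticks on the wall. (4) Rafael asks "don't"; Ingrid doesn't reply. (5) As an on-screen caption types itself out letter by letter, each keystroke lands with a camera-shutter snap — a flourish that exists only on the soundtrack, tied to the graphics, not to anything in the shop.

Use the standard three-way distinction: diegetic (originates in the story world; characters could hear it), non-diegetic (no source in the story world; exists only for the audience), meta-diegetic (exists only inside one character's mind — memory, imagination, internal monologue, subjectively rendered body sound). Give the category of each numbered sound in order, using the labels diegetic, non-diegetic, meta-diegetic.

(1) the voice is a memory playing only inside Rafael's mind; Ingrid can't hear it → meta-diegetic.
(2) is meta-diegetic: a subjective body sound — Rafael's private perception, inaudible to Ingrid.
Sound (3): an in-world source (a clock); characters could hear it, so diegetic.
(4) is diegetic: on-screen dialogue — Rafael speaks and Ingrid is there to hear.
Sound (5): it accompanies on-screen graphics, not anything inside the story world, so non-diegetic.

meta-diegetic, meta-diegetic, diegetic, diegetic, non-diegetic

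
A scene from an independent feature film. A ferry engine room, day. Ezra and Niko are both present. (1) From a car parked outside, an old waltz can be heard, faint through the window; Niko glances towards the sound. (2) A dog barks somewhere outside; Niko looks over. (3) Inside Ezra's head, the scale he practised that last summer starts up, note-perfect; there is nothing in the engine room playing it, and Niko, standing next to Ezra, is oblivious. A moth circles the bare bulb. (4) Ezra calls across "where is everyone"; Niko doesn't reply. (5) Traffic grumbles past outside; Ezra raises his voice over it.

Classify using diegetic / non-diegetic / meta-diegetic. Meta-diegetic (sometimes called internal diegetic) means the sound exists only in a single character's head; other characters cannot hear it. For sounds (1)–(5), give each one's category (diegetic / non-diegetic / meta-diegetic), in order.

diegetic, diegetic, meta-diegetic, diegetic, diegetic

(1) is diegetic: it's coming from a car parked outside — a location within the story world — and Niko reacts.
Sound (2): a dog is a real object/event in the scene's world, so diegetic.
(3) is meta-diegetic: the music is a memory playing inside Ezra's mind alone; no real-world source, Niko can't hear it.
Sound (4): spoken by a character present in the story world, so diegetic.
(5) it's the actual ambient sound of the location → diegetic.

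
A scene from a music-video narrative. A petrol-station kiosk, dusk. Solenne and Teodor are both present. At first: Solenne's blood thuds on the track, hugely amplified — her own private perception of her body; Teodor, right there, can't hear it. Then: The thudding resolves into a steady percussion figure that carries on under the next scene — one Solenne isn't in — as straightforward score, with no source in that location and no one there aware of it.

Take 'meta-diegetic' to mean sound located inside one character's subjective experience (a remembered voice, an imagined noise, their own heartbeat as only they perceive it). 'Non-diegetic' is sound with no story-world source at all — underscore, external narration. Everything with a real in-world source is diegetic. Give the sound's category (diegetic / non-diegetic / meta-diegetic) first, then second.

First: it's Solenne's subjective body sound, inaudible to Teodor → meta-diegetic.
Second: detached from Solenne and playing as sourceless score over a scene she isn't in — for the audience only → non-diegetic.

meta-diegetic, non-diegetic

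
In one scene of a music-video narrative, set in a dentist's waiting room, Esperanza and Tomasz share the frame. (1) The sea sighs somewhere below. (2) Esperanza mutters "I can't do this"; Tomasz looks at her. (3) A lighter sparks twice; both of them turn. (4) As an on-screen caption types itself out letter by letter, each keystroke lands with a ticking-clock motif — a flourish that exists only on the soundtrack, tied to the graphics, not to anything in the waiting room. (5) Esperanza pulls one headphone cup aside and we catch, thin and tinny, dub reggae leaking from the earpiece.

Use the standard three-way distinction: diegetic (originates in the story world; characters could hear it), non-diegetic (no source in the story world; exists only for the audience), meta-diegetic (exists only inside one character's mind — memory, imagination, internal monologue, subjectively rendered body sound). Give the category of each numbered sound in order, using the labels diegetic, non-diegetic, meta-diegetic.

Sound (1): the sea is part of the location's real environment, so diegetic.
Sound (2): spoken by a character present in the story world, so diegetic.
Sound (3): an in-world source (a lighter); characters could hear it, so diegetic.
(4) the caption isn't part of the story world, so neither is the sound tied to it → non-diegetic.
Sound (5): the earpiece is a real device on Esperanza's head — source music, so diegetic.

diegetic, diegetic, diegetic, non-diegetic, diegetic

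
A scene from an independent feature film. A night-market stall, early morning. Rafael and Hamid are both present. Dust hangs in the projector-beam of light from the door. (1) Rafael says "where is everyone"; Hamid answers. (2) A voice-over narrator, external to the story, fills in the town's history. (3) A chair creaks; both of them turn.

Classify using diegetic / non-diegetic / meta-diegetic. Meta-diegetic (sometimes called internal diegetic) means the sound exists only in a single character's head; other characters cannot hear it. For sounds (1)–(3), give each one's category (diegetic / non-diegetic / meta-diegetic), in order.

diegetic, non-diegetic, diegetic

Sound (1): on-screen dialogue — Rafael speaks and Hamid is there to hear, so diegetic.
(2) is non-diegetic: commentary laid over the scene from outside the fiction.
Sound (3): a chair is a real object/event in the scene's world, so diegetic.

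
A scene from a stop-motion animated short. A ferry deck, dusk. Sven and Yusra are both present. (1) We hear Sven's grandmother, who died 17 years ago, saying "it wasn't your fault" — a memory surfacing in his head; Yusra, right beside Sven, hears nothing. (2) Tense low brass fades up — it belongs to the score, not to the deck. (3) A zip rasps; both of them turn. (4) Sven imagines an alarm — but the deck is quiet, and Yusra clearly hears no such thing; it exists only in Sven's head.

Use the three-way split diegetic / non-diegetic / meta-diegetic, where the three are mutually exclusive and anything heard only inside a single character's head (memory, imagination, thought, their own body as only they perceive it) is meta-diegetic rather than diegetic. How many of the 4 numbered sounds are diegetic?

1

(1) it's Sven's recollection rendered as sound; the other character can't hear it → meta-diegetic.
(2) is non-diegetic: it has no source in the story world and no character can hear it — it's underscore.
Sound (3): the sound comes from a zip physically present in the location, so diegetic.
(4) the sound is imagined by Sven; nothing in the story world is producing it and Yusra can't hear it → meta-diegetic.
Diegetic: (3) — that's 1.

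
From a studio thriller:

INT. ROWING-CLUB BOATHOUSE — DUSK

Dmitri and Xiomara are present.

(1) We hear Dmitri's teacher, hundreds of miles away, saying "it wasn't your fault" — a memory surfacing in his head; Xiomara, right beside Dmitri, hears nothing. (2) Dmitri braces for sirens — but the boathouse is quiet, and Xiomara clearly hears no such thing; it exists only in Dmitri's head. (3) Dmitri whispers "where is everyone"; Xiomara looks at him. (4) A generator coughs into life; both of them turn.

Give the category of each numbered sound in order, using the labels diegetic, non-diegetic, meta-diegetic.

(1) it's Dmitri's recollection rendered as sound; the other character can't hear it → meta-diegetic.
(2) is meta-diegetic: Dmitri alone 'hears' it — an imagined sound, not present in the space.
Sound (3): on-screen dialogue — Dmitri speaks and Xiomara is there to hear, so diegetic.
(4) an in-world source (a generator); characters could hear it → diegetic.

meta-diegetic, meta-diegetic, diegetic, diegetic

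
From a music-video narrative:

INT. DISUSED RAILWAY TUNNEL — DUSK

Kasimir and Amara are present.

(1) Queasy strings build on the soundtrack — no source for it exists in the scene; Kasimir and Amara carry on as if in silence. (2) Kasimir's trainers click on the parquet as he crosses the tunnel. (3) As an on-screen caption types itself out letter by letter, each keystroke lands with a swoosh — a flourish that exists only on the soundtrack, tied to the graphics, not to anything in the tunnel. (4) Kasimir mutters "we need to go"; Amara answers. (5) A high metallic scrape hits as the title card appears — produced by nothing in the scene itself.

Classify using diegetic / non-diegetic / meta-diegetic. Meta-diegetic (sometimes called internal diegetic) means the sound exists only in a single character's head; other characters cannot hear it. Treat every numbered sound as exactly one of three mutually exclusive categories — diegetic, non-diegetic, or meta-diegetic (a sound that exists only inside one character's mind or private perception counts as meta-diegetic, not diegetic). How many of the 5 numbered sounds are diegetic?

(1) is non-diegetic: it has no source in the story world and no character can hear it — it's underscore.
Sound (2): a character's body making contact with the set — an in-world sound, so diegetic.
(3) sound married to a title/caption — outside the diegesis by definition → non-diegetic.
(4) is diegetic: Kasimir is a character speaking aloud in the scene.
Sound (5): an editorial stinger — it belongs to the cut, not the story world, so non-diegetic.
So 2 of the 5 are diegetic: (2), (4).

2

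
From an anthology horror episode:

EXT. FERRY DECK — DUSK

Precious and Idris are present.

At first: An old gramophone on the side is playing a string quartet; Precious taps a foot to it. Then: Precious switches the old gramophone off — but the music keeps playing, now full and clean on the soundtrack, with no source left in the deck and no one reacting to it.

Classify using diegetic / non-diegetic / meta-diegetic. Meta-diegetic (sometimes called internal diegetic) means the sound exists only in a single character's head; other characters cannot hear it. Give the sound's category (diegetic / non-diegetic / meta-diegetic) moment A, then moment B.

Moment A: an old gramophone is a real in-scene source and Precious reacts to it → diegetic.
Moment B: there is no longer any in-world source and no one can hear it — it has become underscore → non-diegetic.

diegetic, non-diegetic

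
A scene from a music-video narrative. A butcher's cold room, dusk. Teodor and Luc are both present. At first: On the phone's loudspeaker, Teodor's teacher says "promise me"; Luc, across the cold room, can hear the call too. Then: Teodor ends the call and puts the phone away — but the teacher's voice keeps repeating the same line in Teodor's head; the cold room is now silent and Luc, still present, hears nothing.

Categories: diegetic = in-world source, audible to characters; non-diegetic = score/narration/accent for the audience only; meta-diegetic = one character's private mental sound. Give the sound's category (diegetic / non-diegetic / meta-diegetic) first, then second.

diegetic, meta-diegetic

First: the loudspeaker is an in-world source; both Teodor and Luc hear the call → diegetic.
Second: with the phone off, the voice continues only as Teodor's private mental replay — Luc can't hear it → meta-diegetic.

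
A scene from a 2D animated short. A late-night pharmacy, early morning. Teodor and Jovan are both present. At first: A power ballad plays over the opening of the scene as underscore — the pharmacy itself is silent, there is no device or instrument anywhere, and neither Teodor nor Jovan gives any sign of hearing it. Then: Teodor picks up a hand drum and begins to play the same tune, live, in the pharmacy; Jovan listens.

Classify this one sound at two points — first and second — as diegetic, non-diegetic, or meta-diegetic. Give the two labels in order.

First: no in-world source exists and no character can hear it — underscore → non-diegetic.
Second: a hand drum is now a real source in the story world and the characters hear it → diegetic.

non-diegetic, diegetic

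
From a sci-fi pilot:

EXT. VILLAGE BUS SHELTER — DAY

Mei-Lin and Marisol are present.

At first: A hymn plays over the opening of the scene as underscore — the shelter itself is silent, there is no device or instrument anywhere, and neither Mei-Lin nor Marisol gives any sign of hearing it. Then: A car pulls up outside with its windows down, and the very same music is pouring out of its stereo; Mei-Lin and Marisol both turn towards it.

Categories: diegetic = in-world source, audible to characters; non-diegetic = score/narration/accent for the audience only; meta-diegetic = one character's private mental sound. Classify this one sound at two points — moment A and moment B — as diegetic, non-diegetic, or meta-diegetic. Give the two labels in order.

non-diegetic, diegetic

Moment A: no in-world source exists and no character can hear it — underscore → non-diegetic.
Moment B: the car stereo is now a real source in the story world and the characters hear it → diegetic.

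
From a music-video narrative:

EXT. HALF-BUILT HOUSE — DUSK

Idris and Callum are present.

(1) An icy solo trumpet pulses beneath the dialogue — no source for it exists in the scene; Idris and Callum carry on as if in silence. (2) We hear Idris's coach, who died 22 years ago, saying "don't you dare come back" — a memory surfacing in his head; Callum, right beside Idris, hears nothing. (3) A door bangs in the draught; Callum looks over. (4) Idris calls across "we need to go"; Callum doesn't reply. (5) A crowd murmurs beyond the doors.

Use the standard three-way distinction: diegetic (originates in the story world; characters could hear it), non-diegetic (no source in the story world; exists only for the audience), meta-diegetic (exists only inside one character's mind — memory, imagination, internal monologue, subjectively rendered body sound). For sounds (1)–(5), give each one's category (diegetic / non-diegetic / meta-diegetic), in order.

(1) nothing in the site produces it and the characters don't hear it — pure soundtrack → non-diegetic.
Sound (2): the voice is a memory playing only inside Idris's mind; Callum can't hear it, so meta-diegetic.
(3) the sound comes from a door physically present in the location → diegetic.
(4) spoken by a character present in the story world → diegetic.
(5) is diegetic: a crowd is part of the location's real environment.

non-diegetic, meta-diegetic, diegetic, diegetic, diegetic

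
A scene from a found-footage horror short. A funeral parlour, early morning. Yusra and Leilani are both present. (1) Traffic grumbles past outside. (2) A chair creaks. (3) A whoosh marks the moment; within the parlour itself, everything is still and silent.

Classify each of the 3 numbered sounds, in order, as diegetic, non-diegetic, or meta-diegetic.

(1) traffic is part of the location's real environment → diegetic.
Sound (2): the sound comes from a chair physically present in the location, so diegetic.
(3) is non-diegetic: an editorial stinger — it belongs to the cut, not the story world.

diegetic, diegetic, non-diegetic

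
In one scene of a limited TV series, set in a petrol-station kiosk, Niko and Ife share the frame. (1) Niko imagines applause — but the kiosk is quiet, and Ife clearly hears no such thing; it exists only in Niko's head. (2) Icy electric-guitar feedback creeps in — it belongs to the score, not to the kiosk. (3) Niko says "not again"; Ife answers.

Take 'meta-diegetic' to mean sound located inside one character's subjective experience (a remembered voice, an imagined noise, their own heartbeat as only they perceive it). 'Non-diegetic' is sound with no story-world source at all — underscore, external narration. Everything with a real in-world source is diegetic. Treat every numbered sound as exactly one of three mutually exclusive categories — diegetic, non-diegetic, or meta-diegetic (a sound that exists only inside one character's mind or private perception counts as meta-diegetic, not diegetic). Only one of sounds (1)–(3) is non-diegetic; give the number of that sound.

2

(1) is meta-diegetic: Niko alone 'hears' it — an imagined sound, not present in the space.
(2) is non-diegetic: it has no source in the story world and no character can hear it — it's underscore.
Sound (3): Niko is a character speaking aloud in the scene, so diegetic.
Only (2) is non-diegetic.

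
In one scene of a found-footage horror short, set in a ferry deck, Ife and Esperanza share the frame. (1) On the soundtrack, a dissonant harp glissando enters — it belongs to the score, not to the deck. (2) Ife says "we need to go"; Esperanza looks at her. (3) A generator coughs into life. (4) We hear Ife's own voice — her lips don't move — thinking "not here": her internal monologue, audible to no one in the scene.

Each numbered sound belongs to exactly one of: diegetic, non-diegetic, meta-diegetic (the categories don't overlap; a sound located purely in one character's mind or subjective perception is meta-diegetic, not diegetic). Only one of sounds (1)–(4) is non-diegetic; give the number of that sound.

(1) nothing in the deck produces it and the characters don't hear it — pure soundtrack → non-diegetic.
Sound (2): on-screen dialogue — Ife speaks and Esperanza is there to hear, so diegetic.
(3) an in-world source (a generator); characters could hear it → diegetic.
(4) Ife's thought-voice: a private mental sound no other character can hear → meta-diegetic.
Only (1) is non-diegetic.

1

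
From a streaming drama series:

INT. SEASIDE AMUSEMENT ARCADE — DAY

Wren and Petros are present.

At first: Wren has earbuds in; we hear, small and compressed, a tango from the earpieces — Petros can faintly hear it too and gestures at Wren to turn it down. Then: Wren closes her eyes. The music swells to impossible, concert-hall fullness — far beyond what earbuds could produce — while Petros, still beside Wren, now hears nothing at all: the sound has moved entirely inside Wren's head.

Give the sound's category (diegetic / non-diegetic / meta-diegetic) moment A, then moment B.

Moment A: the earbuds are a physical source both characters can hear → diegetic.
Moment B: the music now exists only as Wren's subjective experience; Petros can no longer hear it → meta-diegetic.

diegetic, meta-diegetic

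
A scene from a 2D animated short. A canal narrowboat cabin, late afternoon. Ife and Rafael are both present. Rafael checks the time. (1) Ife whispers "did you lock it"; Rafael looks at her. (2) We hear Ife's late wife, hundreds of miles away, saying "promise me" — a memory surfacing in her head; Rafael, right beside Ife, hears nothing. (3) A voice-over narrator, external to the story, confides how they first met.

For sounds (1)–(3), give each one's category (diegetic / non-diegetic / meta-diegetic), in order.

diegetic, meta-diegetic, non-diegetic

(1) is diegetic: spoken by a character present in the story world.
(2) is meta-diegetic: a remembered line, private to Ife — not present in the room, not audible to Rafael.
Sound (3): external voice-over — not a character, not heard by anyone in the scene, so non-diegetic.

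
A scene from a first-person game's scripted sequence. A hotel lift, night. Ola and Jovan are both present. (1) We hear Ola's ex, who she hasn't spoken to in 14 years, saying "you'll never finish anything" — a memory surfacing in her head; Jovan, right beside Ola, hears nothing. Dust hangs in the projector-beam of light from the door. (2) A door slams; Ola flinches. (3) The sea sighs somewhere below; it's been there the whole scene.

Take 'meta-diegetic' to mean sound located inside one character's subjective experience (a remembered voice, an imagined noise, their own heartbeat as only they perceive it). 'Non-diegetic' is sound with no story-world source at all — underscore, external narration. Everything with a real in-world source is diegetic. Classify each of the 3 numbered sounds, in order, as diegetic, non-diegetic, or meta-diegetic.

meta-diegetic, diegetic, diegetic

(1) is meta-diegetic: the voice is a memory playing only inside Ola's mind; Jovan can't hear it.
(2) is diegetic: an in-world source (a door); characters could hear it.
Sound (3): it's the actual ambient sound of the location, so diegetic.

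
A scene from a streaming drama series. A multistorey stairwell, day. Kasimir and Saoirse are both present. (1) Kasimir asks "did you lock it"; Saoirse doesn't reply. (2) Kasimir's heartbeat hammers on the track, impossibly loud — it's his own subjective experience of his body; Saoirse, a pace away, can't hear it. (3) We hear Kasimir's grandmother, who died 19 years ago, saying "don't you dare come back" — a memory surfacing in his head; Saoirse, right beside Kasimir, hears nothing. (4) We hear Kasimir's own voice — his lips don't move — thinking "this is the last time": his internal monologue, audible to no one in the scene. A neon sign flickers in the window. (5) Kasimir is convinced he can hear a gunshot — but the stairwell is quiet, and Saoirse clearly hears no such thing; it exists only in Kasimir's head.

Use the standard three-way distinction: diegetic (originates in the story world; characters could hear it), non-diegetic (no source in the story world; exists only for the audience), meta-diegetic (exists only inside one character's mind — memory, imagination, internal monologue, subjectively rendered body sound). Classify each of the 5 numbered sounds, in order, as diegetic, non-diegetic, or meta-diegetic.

(1) is diegetic: spoken by a character present in the story world.
Sound (2): it's Kasimir's internal bodily sensation rendered as sound; only Kasimir 'hears' it, so meta-diegetic.
(3) is meta-diegetic: it's Kasimir's recollection rendered as sound; the other character can't hear it.
(4) it's Kasimir's unspoken thought, heard only by the audience via his subjectivity → meta-diegetic.
(5) Kasimir alone 'hears' it — an imagined sound, not present in the space → meta-diegetic.

diegetic, meta-diegetic, meta-diegetic, meta-diegetic, meta-diegetic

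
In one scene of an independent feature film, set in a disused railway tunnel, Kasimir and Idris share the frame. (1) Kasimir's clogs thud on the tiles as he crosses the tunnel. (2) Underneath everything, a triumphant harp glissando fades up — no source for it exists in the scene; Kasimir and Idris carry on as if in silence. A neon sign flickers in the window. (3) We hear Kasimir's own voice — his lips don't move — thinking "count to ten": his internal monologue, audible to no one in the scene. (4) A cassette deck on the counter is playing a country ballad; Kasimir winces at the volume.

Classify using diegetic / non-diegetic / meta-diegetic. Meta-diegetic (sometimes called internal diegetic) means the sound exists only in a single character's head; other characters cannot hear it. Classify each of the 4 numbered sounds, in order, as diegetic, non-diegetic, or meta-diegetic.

Sound (1): it's the physical sound of Kasimir moving in the space, so diegetic.
Sound (2): score with no on-screen or off-screen source; it exists for the audience alone, so non-diegetic.
(3) it's Kasimir's unspoken thought, heard only by the audience via his subjectivity → meta-diegetic.
(4) is diegetic: the music comes from an on-screen device that Kasimir responds to.

diegetic, non-diegetic, meta-diegetic, diegetic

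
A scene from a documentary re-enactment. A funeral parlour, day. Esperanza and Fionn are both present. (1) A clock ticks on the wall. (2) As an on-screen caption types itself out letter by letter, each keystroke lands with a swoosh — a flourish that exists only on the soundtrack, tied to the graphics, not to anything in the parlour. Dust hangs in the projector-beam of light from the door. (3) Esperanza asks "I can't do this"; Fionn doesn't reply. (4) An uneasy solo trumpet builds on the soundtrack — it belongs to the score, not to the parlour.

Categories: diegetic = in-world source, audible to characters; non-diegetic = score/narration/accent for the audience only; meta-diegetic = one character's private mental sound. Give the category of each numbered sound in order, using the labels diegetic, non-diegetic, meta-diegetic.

diegetic, non-diegetic, diegetic, non-diegetic

Sound (1): the sound comes from a clock physically present in the location, so diegetic.
(2) is non-diegetic: the caption isn't part of the story world, so neither is the sound tied to it.
(3) is diegetic: spoken by a character present in the story world.
(4) score with no on-screen or off-screen source; it exists for the audience alone → non-diegetic.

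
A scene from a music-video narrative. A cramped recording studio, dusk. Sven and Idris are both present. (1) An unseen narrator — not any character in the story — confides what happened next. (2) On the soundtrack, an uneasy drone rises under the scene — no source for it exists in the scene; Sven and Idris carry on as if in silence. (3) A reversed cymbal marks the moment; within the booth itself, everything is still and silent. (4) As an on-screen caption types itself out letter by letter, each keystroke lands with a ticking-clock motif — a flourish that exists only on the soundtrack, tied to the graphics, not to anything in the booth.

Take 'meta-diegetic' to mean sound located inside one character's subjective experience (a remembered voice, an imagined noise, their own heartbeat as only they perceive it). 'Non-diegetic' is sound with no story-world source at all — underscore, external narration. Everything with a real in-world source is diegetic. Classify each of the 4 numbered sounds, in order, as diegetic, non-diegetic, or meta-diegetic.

non-diegetic, non-diegetic, non-diegetic, non-diegetic

(1) is non-diegetic: commentary laid over the scene from outside the fiction.
(2) is non-diegetic: it has no source in the story world and no character can hear it — it's underscore.
(3) is non-diegetic: it's a sound-design accent with no in-world source; no one in the scene can hear it.
(4) is non-diegetic: the caption isn't part of the story world, so neither is the sound tied to it.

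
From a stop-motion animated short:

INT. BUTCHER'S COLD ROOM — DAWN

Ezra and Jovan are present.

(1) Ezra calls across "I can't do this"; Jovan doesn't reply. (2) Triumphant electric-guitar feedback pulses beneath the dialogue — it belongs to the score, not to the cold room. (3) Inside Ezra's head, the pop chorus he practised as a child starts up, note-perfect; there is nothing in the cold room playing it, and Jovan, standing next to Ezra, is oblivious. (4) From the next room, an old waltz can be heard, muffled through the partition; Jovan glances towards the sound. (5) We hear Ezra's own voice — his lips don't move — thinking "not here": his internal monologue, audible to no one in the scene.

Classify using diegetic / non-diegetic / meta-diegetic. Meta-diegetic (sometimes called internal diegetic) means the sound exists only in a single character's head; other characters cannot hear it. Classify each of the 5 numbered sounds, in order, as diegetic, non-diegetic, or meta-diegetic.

diegetic, non-diegetic, meta-diegetic, diegetic, meta-diegetic

Sound (1): Ezra is a character speaking aloud in the scene, so diegetic.
(2) nothing in the cold room produces it and the characters don't hear it — pure soundtrack → non-diegetic.
(3) is meta-diegetic: remembered music, private to Ezra — Jovan is oblivious because it isn't in the room.
(4) the music has an off-screen but real-world source and a character hears it → diegetic.
Sound (5): it's Ezra's unspoken thought, heard only by the audience via his subjectivity, so meta-diegetic.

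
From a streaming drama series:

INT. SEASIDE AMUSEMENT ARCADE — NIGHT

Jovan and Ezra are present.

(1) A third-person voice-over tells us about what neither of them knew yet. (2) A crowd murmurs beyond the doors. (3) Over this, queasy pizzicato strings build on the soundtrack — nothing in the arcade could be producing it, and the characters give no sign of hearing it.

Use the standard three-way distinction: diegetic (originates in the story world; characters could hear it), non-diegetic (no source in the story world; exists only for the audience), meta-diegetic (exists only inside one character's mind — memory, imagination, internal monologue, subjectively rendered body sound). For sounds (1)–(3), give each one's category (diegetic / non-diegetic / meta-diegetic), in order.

non-diegetic, diegetic, non-diegetic

(1) is non-diegetic: commentary laid over the scene from outside the fiction.
Sound (2): a crowd is part of the location's real environment, so diegetic.
(3) nothing in the arcade produces it and the characters don't hear it — pure soundtrack → non-diegetic.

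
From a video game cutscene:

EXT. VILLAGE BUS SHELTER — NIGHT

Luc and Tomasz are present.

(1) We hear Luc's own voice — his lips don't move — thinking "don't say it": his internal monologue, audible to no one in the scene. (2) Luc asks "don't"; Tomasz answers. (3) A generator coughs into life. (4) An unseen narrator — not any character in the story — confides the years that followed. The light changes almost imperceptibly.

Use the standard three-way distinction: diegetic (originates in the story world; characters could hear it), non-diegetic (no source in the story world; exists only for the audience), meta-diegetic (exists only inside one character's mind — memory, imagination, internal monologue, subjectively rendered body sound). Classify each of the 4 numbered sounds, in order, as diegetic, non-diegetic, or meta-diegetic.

meta-diegetic, diegetic, diegetic, non-diegetic

Sound (1): it's Luc's unspoken thought, heard only by the audience via his subjectivity, so meta-diegetic.
(2) is diegetic: on-screen dialogue — Luc speaks and Tomasz is there to hear.
(3) is diegetic: the sound comes from a generator physically present in the location.
Sound (4): external voice-over — not a character, not heard by anyone in the scene, so non-diegetic.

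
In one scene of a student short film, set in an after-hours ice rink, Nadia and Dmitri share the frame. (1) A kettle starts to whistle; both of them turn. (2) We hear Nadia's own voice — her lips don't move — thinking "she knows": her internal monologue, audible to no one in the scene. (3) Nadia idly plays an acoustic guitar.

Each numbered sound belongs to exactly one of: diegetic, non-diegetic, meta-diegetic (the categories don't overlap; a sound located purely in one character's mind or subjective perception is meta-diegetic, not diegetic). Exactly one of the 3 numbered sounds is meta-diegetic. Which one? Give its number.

Sound (1): an in-world source (a kettle); characters could hear it, so diegetic.
(2) internal monologue — inside Nadia's mind, not spoken into the scene → meta-diegetic.
(3) a character is playing an acoustic guitar on screen → diegetic.
Only (2) is meta-diegetic.

2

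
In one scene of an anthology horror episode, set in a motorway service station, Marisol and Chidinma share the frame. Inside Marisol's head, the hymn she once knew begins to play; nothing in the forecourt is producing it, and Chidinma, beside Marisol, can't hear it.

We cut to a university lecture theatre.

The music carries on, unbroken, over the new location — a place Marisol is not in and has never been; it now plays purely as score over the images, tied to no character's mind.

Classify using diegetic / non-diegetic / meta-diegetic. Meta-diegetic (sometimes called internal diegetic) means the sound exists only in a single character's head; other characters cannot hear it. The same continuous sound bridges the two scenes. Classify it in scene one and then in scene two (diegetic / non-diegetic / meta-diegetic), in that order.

Scene one: the music exists only inside Marisol's mind; Chidinma can't hear it → meta-diegetic.
Scene two: it's detached from Marisol entirely and plays over unrelated images with no in-world source — conventional underscore → non-diegetic.

meta-diegetic, non-diegetic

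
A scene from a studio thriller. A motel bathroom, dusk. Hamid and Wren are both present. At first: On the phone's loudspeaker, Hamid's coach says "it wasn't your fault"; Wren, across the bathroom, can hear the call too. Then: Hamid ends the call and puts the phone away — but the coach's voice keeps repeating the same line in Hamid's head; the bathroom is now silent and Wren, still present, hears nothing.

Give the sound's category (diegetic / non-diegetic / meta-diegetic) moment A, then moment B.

diegetic, meta-diegetic

Moment A: the loudspeaker is an in-world source; both Hamid and Wren hear the call → diegetic.
Moment B: with the phone off, the voice continues only as Hamid's private mental replay — Wren can't hear it → meta-diegetic.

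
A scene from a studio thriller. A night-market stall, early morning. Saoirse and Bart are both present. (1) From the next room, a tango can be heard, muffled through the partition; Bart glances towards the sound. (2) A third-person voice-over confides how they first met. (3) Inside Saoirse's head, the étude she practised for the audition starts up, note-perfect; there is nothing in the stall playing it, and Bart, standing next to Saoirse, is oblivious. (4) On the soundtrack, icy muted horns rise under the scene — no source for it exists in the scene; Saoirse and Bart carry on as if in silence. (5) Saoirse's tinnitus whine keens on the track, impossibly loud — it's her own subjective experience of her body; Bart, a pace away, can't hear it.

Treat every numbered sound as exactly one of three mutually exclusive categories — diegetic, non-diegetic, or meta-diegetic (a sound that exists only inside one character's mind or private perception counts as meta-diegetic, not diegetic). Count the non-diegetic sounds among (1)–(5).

(1) off-screen diegetic: the source is out of frame but still in the story's space → diegetic.
(2) the narrator exists outside the story world, addressing only the audience → non-diegetic.
Sound (3): the music is a memory playing inside Saoirse's mind alone; no real-world source, Bart can't hear it, so meta-diegetic.
(4) is non-diegetic: score with no on-screen or off-screen source; it exists for the audience alone.
(5) a subjective body sound — Saoirse's private perception, inaudible to Bart → meta-diegetic.
So 2 of the 5 are non-diegetic: (2), (4).

2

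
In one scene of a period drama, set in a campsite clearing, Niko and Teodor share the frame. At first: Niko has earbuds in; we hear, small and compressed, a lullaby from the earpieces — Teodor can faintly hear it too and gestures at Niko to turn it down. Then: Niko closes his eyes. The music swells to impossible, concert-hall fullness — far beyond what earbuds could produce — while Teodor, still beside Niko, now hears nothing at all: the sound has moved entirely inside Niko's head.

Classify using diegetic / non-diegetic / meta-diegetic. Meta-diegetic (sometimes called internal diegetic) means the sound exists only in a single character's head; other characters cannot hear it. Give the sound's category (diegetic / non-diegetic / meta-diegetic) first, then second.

diegetic, meta-diegetic

First: the earbuds are a physical source both characters can hear → diegetic.
Second: the music now exists only as Niko's subjective experience; Teodor can no longer hear it → meta-diegetic.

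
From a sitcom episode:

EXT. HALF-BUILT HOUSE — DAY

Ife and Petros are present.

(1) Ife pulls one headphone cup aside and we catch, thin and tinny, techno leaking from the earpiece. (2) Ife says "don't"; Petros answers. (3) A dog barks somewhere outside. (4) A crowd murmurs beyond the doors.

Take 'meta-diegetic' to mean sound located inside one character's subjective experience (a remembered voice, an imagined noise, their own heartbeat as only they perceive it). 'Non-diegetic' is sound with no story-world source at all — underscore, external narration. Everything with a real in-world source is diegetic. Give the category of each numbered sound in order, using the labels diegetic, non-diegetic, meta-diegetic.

(1) the earpiece is a real device on Ife's head — source music → diegetic.
(2) is diegetic: spoken by a character present in the story world.
(3) an in-world source (a dog); characters could hear it → diegetic.
(4) a crowd is part of the location's real environment → diegetic.

diegetic, diegetic, diegetic, diegetic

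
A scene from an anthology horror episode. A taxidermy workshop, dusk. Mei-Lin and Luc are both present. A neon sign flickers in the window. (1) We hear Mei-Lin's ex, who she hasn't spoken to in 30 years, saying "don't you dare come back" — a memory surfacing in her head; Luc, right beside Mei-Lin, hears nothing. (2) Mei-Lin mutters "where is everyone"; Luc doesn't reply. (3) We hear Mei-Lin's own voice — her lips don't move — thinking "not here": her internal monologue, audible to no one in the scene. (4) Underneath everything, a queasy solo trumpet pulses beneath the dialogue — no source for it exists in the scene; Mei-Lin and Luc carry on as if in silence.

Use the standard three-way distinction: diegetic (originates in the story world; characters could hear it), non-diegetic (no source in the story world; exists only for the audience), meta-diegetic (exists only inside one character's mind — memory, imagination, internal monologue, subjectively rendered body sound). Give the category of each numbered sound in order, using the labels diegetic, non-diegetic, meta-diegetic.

Sound (1): a remembered line, private to Mei-Lin — not present in the room, not audible to Luc, so meta-diegetic.
(2) Mei-Lin is a character speaking aloud in the scene → diegetic.
(3) is meta-diegetic: Mei-Lin's thought-voice: a private mental sound no other character can hear.
Sound (4): score with no on-screen or off-screen source; it exists for the audience alone, so non-diegetic.

meta-diegetic, diegetic, meta-diegetic, non-diegetic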